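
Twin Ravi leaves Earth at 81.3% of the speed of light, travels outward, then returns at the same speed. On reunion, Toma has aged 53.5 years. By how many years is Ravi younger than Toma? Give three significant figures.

β = 0.813; γ = 1/√(1 − 0.813²) = 1/√0.3390 = 1.717
Ravi's elapsed proper time: τ = 53.5/1.717 = 31.15 years.
Age gap = Δt − τ = 53.5 − 31.15 years.

Δt − τ = 22.3 years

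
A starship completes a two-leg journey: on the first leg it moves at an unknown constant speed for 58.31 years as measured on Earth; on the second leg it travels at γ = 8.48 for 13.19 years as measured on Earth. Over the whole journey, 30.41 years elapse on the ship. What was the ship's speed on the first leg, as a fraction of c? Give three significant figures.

Leg 1: speed unknown; τ_1 = 58.31/γ_1.
Leg 2: γ = 8.48; τ_2 = 13.19/8.480 = 1.555 years.
Total proper time: τ_1 + 1.555 = 30.41, so τ_1 = 30.41 − 1.555 = 28.85 years.
γ_1 = 58.31/28.85 = 2.021; β = √(1 − 1/γ²) = √0.7551.

β = 0.869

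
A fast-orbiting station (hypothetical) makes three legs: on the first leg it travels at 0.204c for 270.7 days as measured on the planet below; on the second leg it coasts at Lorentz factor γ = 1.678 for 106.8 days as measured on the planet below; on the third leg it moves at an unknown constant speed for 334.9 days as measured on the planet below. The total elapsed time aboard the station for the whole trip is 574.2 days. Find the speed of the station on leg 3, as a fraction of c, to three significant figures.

Leg 1: γ = 1/√(1 − 0.204²) = 1/√0.9584 = 1.021; τ_1 = 270.7/1.021 = 265.0 days.
Leg 2: γ = 1.678; τ_2 = 106.8/1.678 = 63.65 days.
Leg 3: speed unknown; τ_3 = 334.9/γ_3.
Total proper time: 265.0 + 63.65 + τ_3 = 574.2, so τ_3 = 574.2 − 328.7 = 245.5 days.
γ_3 = 334.9/245.5 = 1.364; β = √(1 − 1/γ²) = √0.4624.

β = 0.680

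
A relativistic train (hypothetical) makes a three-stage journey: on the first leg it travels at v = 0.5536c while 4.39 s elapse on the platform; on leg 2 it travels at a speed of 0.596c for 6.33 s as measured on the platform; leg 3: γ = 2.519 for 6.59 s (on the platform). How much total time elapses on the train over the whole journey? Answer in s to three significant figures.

τ = 11.4 s

Leg 1: γ = 1/√(1 − 0.5536²) = 1/√0.6935 = 1.201; τ_1 = 4.39/1.201 = 3.656 s.
Leg 2: γ = 1/√(1 − 0.596²) = 1/√0.6448 = 1.245; τ_2 = 6.33/1.245 = 5.083 s.
Leg 3: γ = 2.519; τ_3 = 6.59/2.519 = 2.616 s.
Total: 3.656 + 5.083 + 2.616 s.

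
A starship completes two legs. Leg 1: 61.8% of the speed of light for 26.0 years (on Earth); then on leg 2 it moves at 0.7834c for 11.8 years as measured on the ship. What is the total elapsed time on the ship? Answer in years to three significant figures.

τ = 32.2 years

Leg 1: β = 0.618; γ = 1/√(1 − 0.618²) = 1/√0.6181 = 1.272; τ_1 = 26.0/1.272 = 20.44 years.
Leg 2: 11.8 years is already measured on the ship.
Total: 20.44 + 11.80 years.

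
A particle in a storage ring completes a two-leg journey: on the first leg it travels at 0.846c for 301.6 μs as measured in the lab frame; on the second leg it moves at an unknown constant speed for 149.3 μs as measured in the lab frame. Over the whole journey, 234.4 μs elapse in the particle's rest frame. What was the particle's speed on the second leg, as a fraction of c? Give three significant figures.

Leg 1: γ = 1/√(1 − 0.846²) = 1/√0.2843 = 1.876; τ_1 = 301.6/1.876 = 160.8 μs.
Leg 2: speed unknown; τ_2 = 149.3/γ_2.
Total proper time: 160.8 + τ_2 = 234.4, so τ_2 = 234.4 − 160.8 = 73.59 μs.
γ_2 = 149.3/73.59 = 2.029; β = √(1 − 1/γ²) = √0.7570.

β = 0.870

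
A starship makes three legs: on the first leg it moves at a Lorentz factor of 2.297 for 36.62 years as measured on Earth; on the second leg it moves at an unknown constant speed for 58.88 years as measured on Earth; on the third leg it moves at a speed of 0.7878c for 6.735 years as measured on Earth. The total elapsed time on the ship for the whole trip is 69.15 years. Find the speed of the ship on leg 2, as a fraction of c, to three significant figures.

Leg 1: γ = 2.297; τ_1 = 36.62/2.297 = 15.94 years.
Leg 2: speed unknown; τ_2 = 58.88/γ_2.
Leg 3: γ = 1/√(1 − 0.7878²) = 1/√0.3794 = 1.624; τ_3 = 6.735/1.624 = 4.148 years.
Total proper time: 15.94 + τ_2 + 4.148 = 69.15, so τ_2 = 69.15 − 20.09 = 49.06 years.
γ_2 = 58.88/49.06 = 1.200; β = √(1 − 1/γ²) = √0.3058.

β = 0.553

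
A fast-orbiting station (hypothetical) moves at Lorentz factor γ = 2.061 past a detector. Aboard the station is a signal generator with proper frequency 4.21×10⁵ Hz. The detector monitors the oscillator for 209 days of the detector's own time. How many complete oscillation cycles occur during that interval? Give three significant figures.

N = 3.69×10¹²

γ = 2.061
During 209 days of lab time, the oscillator's proper time advances by τ = Δt/γ = 209/2.061 = 101.4 days = 8.762×10⁶ s.
N = f × τ = 4.21×10⁵ × 8.762×10⁶ = 3.689×10¹².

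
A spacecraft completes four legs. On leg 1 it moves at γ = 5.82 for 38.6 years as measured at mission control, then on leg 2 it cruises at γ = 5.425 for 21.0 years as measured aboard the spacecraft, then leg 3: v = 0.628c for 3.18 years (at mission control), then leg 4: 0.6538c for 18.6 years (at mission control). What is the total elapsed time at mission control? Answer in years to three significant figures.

Δt = 174 years

Leg 1: 38.6 years is already measured at mission control.
Leg 2: γ = 5.425; Δt_2 = 5.425 × 21.0 = 113.9 years.
Leg 3: 3.18 years is already measured at mission control.
Leg 4: 18.6 years is already measured at mission control.
Total: 38.60 + 113.9 + 3.180 + 18.60 years.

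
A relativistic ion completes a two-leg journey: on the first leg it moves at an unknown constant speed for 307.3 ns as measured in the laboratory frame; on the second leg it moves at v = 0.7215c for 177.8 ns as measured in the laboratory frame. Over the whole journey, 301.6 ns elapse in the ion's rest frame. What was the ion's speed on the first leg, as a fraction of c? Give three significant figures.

Leg 1: speed unknown; τ_1 = 307.3/γ_1.
Leg 2: γ = 1/√(1 − 0.7215²) = 1/√0.4794 = 1.444; τ_2 = 177.8/1.444 = 123.1 ns.
Total proper time: τ_1 + 123.1 = 301.6, so τ_1 = 301.6 − 123.1 = 178.5 ns.
γ_1 = 307.3/178.5 = 1.722; β = √(1 − 1/γ²) = √0.6626.

β = 0.814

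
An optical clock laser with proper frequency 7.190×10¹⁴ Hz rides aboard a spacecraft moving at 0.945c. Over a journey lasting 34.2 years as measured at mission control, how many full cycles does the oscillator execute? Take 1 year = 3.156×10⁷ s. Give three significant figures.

N = 2.54×10²³

γ = 1/√(1 − 0.945²) = 1/√0.1070 = 3.057
The oscillator's own cycle count is N = f × τ where τ is the proper time aboard the spacecraft. τ = Δt/γ = 34.2/3.057 = 11.19 years = 3.530×10⁸ s.
N = 7.190×10¹⁴ × 3.530×10⁸ = 2.538×10²³.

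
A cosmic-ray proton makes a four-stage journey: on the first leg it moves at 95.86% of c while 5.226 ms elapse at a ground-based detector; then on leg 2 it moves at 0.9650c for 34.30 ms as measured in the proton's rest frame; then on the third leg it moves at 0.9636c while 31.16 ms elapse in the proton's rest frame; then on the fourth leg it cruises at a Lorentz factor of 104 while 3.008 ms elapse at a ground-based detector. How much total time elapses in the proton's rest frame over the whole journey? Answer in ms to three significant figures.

τ = 67.0 ms

Leg 1: β = 0.9586; γ = 1/√(1 − 0.9586²) = 1/√0.08109 = 3.512; τ_1 = 5.226/3.512 = 1.488 ms.
Leg 2: 34.30 ms is already measured in the proton's rest frame.
Leg 3: 31.16 ms is already measured in the proton's rest frame.
Leg 4: γ = 104; τ_4 = 3.008/104.0 = 0.02892 ms.
Total: 1.488 + 34.30 + 31.16 + 0.02892 ms.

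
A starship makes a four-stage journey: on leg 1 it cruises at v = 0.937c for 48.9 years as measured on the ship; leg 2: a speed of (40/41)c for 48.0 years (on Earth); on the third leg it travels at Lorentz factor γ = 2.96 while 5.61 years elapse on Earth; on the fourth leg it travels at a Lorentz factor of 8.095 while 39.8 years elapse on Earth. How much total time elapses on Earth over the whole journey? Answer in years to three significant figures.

Leg 1: γ = 1/√(1 − 0.937²) = 1/√0.1220 = 2.863; Δt_1 = 2.863 × 48.9 = 140.0 years.
Leg 2: 48.0 years is already measured on Earth.
Leg 3: 5.61 years is already measured on Earth.
Leg 4: 39.8 years is already measured on Earth.
Total: 140.0 + 48.00 + 5.610 + 39.80 years.

Δt = 233 years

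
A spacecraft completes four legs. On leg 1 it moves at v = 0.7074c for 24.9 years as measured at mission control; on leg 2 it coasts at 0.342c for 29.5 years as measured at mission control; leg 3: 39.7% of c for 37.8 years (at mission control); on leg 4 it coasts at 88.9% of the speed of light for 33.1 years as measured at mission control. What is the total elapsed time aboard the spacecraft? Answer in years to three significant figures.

Leg 1: γ = 1/√(1 − 0.7074²) = 1/√0.4996 = 1.415; τ_1 = 24.9/1.415 = 17.60 years.
Leg 2: γ = 1/√(1 − 0.342²) = 1/√0.8830 = 1.064; τ_2 = 29.5/1.064 = 27.72 years.
Leg 3: β = 0.397; γ = 1/√(1 − 0.397²) = 1/√0.8424 = 1.090; τ_3 = 37.8/1.090 = 34.69 years.
Leg 4: β = 0.889; γ = 1/√(1 − 0.889²) = 1/√0.2097 = 2.184; τ_4 = 33.1/2.184 = 15.16 years.
Total: 17.60 + 27.72 + 34.69 + 15.16 years.

τ = 95.2 years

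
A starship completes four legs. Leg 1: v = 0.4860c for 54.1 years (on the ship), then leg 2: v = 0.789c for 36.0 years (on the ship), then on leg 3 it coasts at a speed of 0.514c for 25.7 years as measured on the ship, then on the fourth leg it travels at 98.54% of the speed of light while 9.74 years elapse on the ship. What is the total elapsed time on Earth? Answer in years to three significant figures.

Leg 1: γ = 1/√(1 − 0.4860²) = 1/√0.7638 = 1.144; Δt_1 = 1.144 × 54.1 = 61.90 years.
Leg 2: γ = 1/√(1 − 0.789²) = 1/√0.3775 = 1.628; Δt_2 = 1.628 × 36.0 = 58.59 years.
Leg 3: γ = 1/√(1 − 0.514²) = 1/√0.7358 = 1.166; Δt_3 = 1.166 × 25.7 = 29.96 years.
Leg 4: β = 0.9854; γ = 1/√(1 − 0.9854²) = 1/√0.02899 = 5.874; Δt_4 = 5.874 × 9.74 = 57.21 years.
Total: 61.90 + 58.59 + 29.96 + 57.21 years.

Δt = 208 years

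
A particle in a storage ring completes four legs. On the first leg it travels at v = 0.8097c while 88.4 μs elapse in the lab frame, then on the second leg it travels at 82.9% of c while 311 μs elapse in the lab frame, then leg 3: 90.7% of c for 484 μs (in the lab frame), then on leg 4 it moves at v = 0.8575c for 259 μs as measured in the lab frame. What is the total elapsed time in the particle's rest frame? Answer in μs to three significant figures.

τ = 563 μs

Leg 1: γ = 1/√(1 − 0.8097²) = 1/√0.3444 = 1.704; τ_1 = 88.4/1.704 = 51.88 μs.
Leg 2: β = 0.829; γ = 1/√(1 − 0.829²) = 1/√0.3128 = 1.788; τ_2 = 311/1.788 = 173.9 μs.
Leg 3: β = 0.907; γ = 1/√(1 − 0.907²) = 1/√0.1774 = 2.375; τ_3 = 484/2.375 = 203.8 μs.
Leg 4: γ = 1/√(1 − 0.8575²) = 1/√0.2647 = 1.944; τ_4 = 259/1.944 = 133.3 μs.
Total: 51.88 + 173.9 + 203.8 + 133.3 μs.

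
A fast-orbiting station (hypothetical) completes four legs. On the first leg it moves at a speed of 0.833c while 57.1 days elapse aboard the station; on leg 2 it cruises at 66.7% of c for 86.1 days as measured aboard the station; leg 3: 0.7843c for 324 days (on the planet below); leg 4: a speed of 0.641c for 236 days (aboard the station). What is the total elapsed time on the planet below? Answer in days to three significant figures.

Leg 1: γ = 1/√(1 − 0.833²) = 1/√0.3061 = 1.807; Δt_1 = 1.807 × 57.1 = 103.2 days.
Leg 2: β = 0.667; γ = 1/√(1 − 0.667²) = 1/√0.5551 = 1.342; Δt_2 = 1.342 × 86.1 = 115.6 days.
Leg 3: 324 days is already measured on the planet below.
Leg 4: γ = 1/√(1 − 0.641²) = 1/√0.5891 = 1.303; Δt_4 = 1.303 × 236 = 307.5 days.
Total: 103.2 + 115.6 + 324.0 + 307.5 days.

Δt = 850 days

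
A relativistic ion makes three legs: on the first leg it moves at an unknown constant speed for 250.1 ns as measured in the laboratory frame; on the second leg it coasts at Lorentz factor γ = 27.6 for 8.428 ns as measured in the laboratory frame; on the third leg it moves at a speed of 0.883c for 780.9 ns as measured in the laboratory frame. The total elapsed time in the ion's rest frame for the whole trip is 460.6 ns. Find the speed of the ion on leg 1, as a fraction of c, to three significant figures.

β = 0.927

Leg 1: speed unknown; τ_1 = 250.1/γ_1.
Leg 2: γ = 27.6; τ_2 = 8.428/27.60 = 0.3054 ns.
Leg 3: γ = 1/√(1 − 0.883²) = 1/√0.2203 = 2.131; τ_3 = 780.9/2.131 = 366.5 ns.
Total proper time: τ_1 + 0.3054 + 366.5 = 460.6, so τ_1 = 460.6 − 366.8 = 93.76 ns.
γ_1 = 250.1/93.76 = 2.667; β = √(1 − 1/γ²) = √0.8595.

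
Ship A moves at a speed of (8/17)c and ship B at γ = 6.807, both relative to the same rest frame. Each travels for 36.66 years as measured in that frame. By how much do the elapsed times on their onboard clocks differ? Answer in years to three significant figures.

|τ_A − τ_B| = 27.0 years

A: γ = 1/√(1 − (8/17)²) = 17/15 ≈ 1.133; τ_A = 36.66/1.133 = 32.35 years.
B: γ = 6.807; τ_B = 36.66/6.807 = 5.386 years.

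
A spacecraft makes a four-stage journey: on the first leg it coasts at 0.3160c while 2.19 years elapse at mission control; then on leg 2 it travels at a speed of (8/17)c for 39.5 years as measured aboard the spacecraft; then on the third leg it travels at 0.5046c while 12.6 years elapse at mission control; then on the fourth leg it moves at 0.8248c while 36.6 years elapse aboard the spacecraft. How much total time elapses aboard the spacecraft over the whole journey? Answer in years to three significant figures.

τ = 89.1 years

Leg 1: γ = 1/√(1 − 0.3160²) = 1/√0.9001 = 1.054; τ_1 = 2.19/1.054 = 2.078 years.
Leg 2: 39.5 years is already measured aboard the spacecraft.
Leg 3: γ = 1/√(1 − 0.5046²) = 1/√0.7454 = 1.158; τ_3 = 12.6/1.158 = 10.88 years.
Leg 4: 36.6 years is already measured aboard the spacecraft.
Total: 2.078 + 39.50 + 10.88 + 36.60 years.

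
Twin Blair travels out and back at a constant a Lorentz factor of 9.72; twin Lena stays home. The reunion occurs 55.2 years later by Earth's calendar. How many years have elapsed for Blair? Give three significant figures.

τ = 5.68 years

γ = 9.72
Blair's clock measures proper time along the trip: τ = Δt/γ = 55.2/9.720 years.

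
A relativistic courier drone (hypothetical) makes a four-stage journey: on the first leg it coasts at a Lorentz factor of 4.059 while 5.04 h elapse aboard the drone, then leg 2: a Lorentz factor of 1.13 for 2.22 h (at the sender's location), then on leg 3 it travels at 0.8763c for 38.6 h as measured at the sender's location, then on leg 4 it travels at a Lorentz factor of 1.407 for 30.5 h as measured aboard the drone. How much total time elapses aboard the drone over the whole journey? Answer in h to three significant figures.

Leg 1: 5.04 h is already measured aboard the drone.
Leg 2: γ = 1.13; τ_2 = 2.22/1.130 = 1.965 h.
Leg 3: γ = 1/√(1 − 0.8763²) = 1/√0.2321 = 2.076; τ_3 = 38.6/2.076 = 18.60 h.
Leg 4: 30.5 h is already measured aboard the drone.
Total: 5.040 + 1.965 + 18.60 + 30.50 h.

τ = 56.1 h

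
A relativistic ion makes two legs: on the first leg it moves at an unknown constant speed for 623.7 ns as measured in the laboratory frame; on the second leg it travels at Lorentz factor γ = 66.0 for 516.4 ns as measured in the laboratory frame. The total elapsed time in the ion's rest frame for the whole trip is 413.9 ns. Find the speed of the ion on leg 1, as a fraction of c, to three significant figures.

β = 0.759

Leg 1: speed unknown; τ_1 = 623.7/γ_1.
Leg 2: γ = 66.0; τ_2 = 516.4/66.00 = 7.824 ns.
Total proper time: τ_1 + 7.824 = 413.9, so τ_1 = 413.9 − 7.824 = 406.1 ns.
γ_1 = 623.7/406.1 = 1.536; β = √(1 − 1/γ²) = √0.5761.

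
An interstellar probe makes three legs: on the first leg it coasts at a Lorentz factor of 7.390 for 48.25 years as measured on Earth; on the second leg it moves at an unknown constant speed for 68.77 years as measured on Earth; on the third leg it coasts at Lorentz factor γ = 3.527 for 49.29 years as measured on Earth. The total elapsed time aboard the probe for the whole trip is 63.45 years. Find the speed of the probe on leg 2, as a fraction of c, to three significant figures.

β = 0.781

Leg 1: γ = 7.390; τ_1 = 48.25/7.390 = 6.529 years.
Leg 2: speed unknown; τ_2 = 68.77/γ_2.
Leg 3: γ = 3.527; τ_3 = 49.29/3.527 = 13.98 years.
Total proper time: 6.529 + τ_2 + 13.98 = 63.45, so τ_2 = 63.45 − 20.50 = 42.95 years.
γ_2 = 68.77/42.95 = 1.601; β = √(1 − 1/γ²) = √0.6100.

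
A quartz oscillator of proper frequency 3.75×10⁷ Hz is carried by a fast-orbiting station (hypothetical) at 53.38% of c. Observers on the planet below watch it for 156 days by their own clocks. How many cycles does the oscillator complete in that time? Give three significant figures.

β = 0.5338; γ = 1/√(1 − 0.5338²) = 1/√0.7151 = 1.183
During 156 days of lab time, the oscillator's proper time advances by τ = Δt/γ = 156/1.183 = 131.9 days = 1.140×10⁷ s.
N = f × τ = 3.75×10⁷ × 1.140×10⁷ = 4.274×10¹⁴.

N = 4.27×10¹⁴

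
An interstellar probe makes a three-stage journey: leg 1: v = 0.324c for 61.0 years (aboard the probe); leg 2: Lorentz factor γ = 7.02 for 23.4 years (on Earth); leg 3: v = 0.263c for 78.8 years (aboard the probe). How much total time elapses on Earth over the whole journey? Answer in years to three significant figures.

Leg 1: γ = 1/√(1 − 0.324²) = 1/√0.8950 = 1.057; Δt_1 = 1.057 × 61.0 = 64.48 years.
Leg 2: 23.4 years is already measured on Earth.
Leg 3: γ = 1/√(1 − 0.263²) = 1/√0.9308 = 1.036; Δt_3 = 1.036 × 78.8 = 81.68 years.
Total: 64.48 + 23.40 + 81.68 years.

Δt = 170 years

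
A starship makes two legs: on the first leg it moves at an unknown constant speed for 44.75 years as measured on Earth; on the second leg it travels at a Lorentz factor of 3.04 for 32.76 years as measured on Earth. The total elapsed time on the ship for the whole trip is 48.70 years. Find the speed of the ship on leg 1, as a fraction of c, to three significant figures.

Leg 1: speed unknown; τ_1 = 44.75/γ_1.
Leg 2: γ = 3.04; τ_2 = 32.76/3.040 = 10.78 years.
Total proper time: τ_1 + 10.78 = 48.70, so τ_1 = 48.70 − 10.78 = 37.92 years.
γ_1 = 44.75/37.92 = 1.180; β = √(1 − 1/γ²) = √0.2818.

β = 0.531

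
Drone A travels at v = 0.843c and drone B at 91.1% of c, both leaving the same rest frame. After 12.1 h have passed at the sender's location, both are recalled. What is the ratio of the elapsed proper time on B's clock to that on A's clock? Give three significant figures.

A: γ = 1/√(1 − 0.843²) = 1/√0.2894 = 1.859. B: β = 0.911; γ = 1/√(1 − 0.911²) = 1/√0.1701 = 2.425.
τ_A/τ_B = γ_B/γ_A = 2.425/1.859 = 1.304, so τ_B/τ_A = 0.7667.

τ_B/τ_A = 0.767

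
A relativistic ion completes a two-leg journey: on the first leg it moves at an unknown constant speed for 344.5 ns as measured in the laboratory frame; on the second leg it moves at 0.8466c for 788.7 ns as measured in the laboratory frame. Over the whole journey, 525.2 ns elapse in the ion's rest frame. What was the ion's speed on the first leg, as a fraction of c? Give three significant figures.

β = 0.952

Leg 1: speed unknown; τ_1 = 344.5/γ_1.
Leg 2: γ = 1/√(1 − 0.8466²) = 1/√0.2833 = 1.879; τ_2 = 788.7/1.879 = 419.8 ns.
Total proper time: τ_1 + 419.8 = 525.2, so τ_1 = 525.2 − 419.8 = 105.4 ns.
γ_1 = 344.5/105.4 = 3.268; β = √(1 − 1/γ²) = √0.9063.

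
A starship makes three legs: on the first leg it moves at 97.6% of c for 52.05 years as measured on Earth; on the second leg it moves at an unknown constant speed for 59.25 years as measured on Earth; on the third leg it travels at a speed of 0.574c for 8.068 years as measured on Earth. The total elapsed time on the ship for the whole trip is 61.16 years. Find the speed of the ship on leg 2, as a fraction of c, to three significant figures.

β = 0.684

Leg 1: β = 0.976; γ = 1/√(1 − 0.976²) = 1/√0.04742 = 4.592; τ_1 = 52.05/4.592 = 11.33 years.
Leg 2: speed unknown; τ_2 = 59.25/γ_2.
Leg 3: γ = 1/√(1 − 0.574²) = 1/√0.6705 = 1.221; τ_3 = 8.068/1.221 = 6.607 years.
Total proper time: 11.33 + τ_2 + 6.607 = 61.16, so τ_2 = 61.16 − 17.94 = 43.22 years.
γ_2 = 59.25/43.22 = 1.371; β = √(1 − 1/γ²) = √0.4679.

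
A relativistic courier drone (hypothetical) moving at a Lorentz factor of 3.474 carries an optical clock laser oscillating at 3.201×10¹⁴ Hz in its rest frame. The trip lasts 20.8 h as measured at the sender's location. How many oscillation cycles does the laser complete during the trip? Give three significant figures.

N = 6.90×10¹⁸

γ = 3.474
The oscillator's own cycle count is N = f × τ where τ is the proper time aboard the drone. τ = Δt/γ = 20.8/3.474 = 5.987 h = 2.155×10⁴ s.
N = 3.201×10¹⁴ × 2.155×10⁴ = 6.900×10¹⁸.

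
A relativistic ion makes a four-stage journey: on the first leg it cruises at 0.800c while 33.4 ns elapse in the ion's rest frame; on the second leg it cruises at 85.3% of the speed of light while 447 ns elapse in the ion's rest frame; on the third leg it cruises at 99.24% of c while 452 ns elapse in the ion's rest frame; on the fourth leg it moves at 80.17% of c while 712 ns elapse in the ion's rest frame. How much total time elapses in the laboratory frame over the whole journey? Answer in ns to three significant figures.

Leg 1: γ = 1/√(1 − 0.800²) = 5/3 ≈ 1.667; Δt_1 = 1.667 × 33.4 = 55.67 ns.
Leg 2: β = 0.853; γ = 1/√(1 − 0.853²) = 1/√0.2724 = 1.916; Δt_2 = 1.916 × 447 = 856.5 ns.
Leg 3: β = 0.9924; γ = 1/√(1 − 0.9924²) = 1/√0.01514 = 8.127; Δt_3 = 8.127 × 452 = 3673 ns.
Leg 4: β = 0.8017; γ = 1/√(1 − 0.8017²) = 1/√0.3573 = 1.673; Δt_4 = 1.673 × 712 = 1191 ns.
Total: 55.67 + 856.5 + 3673 + 1191 ns.

Δt = 5780 ns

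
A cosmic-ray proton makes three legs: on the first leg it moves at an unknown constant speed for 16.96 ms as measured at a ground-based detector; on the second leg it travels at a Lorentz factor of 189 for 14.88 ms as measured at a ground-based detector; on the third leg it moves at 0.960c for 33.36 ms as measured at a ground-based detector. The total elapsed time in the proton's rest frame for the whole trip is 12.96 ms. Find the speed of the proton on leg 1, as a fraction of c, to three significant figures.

β = 0.978

Leg 1: speed unknown; τ_1 = 16.96/γ_1.
Leg 2: γ = 189; τ_2 = 14.88/189.0 = 0.07873 ms.
Leg 3: γ = 1/√(1 − 0.960²) = 25/7 ≈ 3.571; τ_3 = 33.36/3.571 = 9.341 ms.
Total proper time: τ_1 + 0.07873 + 9.341 = 12.96, so τ_1 = 12.96 − 9.420 = 3.540 ms.
γ_1 = 16.96/3.540 = 4.790; β = √(1 − 1/γ²) = √0.9564.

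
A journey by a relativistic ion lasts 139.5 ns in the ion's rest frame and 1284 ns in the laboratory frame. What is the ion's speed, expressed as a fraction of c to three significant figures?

β = 0.994

The proper time is measured in the ion's rest frame (both events occur at the ion's location); Δt is measured in the laboratory frame. γ = Δt/τ = 1284/139.5 = 9.204.
β = √(1 − 1/γ²) = √(1 − 0.01180) = √0.9882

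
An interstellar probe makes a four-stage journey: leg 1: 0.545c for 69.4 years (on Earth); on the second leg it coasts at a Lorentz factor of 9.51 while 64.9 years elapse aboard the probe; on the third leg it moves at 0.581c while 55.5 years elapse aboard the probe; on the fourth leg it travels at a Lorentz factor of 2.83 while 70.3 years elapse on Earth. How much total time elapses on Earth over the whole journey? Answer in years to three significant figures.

Δt = 825 years

Leg 1: 69.4 years is already measured on Earth.
Leg 2: γ = 9.51; Δt_2 = 9.510 × 64.9 = 617.2 years.
Leg 3: γ = 1/√(1 − 0.581²) = 1/√0.6624 = 1.229; Δt_3 = 1.229 × 55.5 = 68.19 years.
Leg 4: 70.3 years is already measured on Earth.
Total: 69.40 + 617.2 + 68.19 + 70.30 years.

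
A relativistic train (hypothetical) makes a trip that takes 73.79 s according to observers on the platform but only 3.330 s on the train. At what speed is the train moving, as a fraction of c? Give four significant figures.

v = 0.9990c

The proper time is measured on the train (both events occur at the train's location); Δt is measured on the platform. γ = Δt/τ = 73.79/3.330 = 22.16.
β = √(1 − 1/γ²) = √(1 − 0.002037) = √0.9980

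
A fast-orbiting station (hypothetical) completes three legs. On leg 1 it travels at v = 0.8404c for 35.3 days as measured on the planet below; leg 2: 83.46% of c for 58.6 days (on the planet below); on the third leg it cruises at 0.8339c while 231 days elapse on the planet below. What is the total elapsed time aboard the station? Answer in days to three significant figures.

Leg 1: γ = 1/√(1 − 0.8404²) = 1/√0.2937 = 1.845; τ_1 = 35.3/1.845 = 19.13 days.
Leg 2: β = 0.8346; γ = 1/√(1 − 0.8346²) = 1/√0.3034 = 1.815; τ_2 = 58.6/1.815 = 32.28 days.
Leg 3: γ = 1/√(1 − 0.8339²) = 1/√0.3046 = 1.812; τ_3 = 231/1.812 = 127.5 days.
Total: 19.13 + 32.28 + 127.5 days.

τ = 179 days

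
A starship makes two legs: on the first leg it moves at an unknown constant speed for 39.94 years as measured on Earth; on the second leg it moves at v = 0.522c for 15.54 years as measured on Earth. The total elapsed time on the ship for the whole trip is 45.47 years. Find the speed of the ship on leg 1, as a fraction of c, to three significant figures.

β = 0.591

Leg 1: speed unknown; τ_1 = 39.94/γ_1.
Leg 2: γ = 1/√(1 − 0.522²) = 1/√0.7275 = 1.172; τ_2 = 15.54/1.172 = 13.25 years.
Total proper time: τ_1 + 13.25 = 45.47, so τ_1 = 45.47 − 13.25 = 32.22 years.
γ_1 = 39.94/32.22 = 1.240; β = √(1 − 1/γ²) = √0.3494.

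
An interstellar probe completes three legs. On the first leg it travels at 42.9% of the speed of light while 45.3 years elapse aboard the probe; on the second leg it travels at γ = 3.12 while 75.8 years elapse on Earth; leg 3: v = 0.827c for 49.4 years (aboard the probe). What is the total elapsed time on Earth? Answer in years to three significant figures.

Leg 1: β = 0.429; γ = 1/√(1 − 0.429²) = 1/√0.8160 = 1.107; Δt_1 = 1.107 × 45.3 = 50.15 years.
Leg 2: 75.8 years is already measured on Earth.
Leg 3: γ = 1/√(1 − 0.827²) = 1/√0.3161 = 1.779; Δt_3 = 1.779 × 49.4 = 87.87 years.
Total: 50.15 + 75.80 + 87.87 years.

Δt = 214 years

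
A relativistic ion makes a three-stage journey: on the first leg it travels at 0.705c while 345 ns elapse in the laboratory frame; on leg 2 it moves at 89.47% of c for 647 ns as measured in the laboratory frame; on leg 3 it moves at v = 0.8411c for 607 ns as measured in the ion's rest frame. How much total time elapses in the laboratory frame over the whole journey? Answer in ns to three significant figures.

Leg 1: 345 ns is already measured in the laboratory frame.
Leg 2: 647 ns is already measured in the laboratory frame.
Leg 3: γ = 1/√(1 − 0.8411²) = 1/√0.2926 = 1.849; Δt_3 = 1.849 × 607 = 1122 ns.
Total: 345.0 + 647.0 + 1122 ns.

Δt = 2110 ns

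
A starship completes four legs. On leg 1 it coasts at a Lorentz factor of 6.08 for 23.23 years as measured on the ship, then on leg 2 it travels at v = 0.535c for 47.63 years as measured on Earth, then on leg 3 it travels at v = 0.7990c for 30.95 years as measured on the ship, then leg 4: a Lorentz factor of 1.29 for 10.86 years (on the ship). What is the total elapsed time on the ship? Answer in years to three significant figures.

τ = 105 years

Leg 1: 23.23 years is already measured on the ship.
Leg 2: γ = 1/√(1 − 0.535²) = 1/√0.7138 = 1.184; τ_2 = 47.63/1.184 = 40.24 years.
Leg 3: 30.95 years is already measured on the ship.
Leg 4: 10.86 years is already measured on the ship.
Total: 23.23 + 40.24 + 30.95 + 10.86 years.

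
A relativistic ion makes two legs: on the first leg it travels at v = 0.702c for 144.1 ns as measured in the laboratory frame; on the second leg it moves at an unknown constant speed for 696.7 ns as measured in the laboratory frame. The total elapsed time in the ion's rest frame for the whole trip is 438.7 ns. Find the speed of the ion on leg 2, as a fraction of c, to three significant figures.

β = 0.876

Leg 1: γ = 1/√(1 − 0.702²) = 1/√0.5072 = 1.404; τ_1 = 144.1/1.404 = 102.6 ns.
Leg 2: speed unknown; τ_2 = 696.7/γ_2.
Total proper time: 102.6 + τ_2 = 438.7, so τ_2 = 438.7 − 102.6 = 336.1 ns.
γ_2 = 696.7/336.1 = 2.073; β = √(1 − 1/γ²) = √0.7673.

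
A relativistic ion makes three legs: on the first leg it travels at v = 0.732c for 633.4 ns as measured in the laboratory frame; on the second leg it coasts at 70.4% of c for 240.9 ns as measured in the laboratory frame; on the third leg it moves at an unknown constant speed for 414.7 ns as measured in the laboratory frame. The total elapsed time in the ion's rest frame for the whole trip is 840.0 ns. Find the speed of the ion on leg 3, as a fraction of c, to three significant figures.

β = 0.820

Leg 1: γ = 1/√(1 − 0.732²) = 1/√0.4642 = 1.468; τ_1 = 633.4/1.468 = 431.5 ns.
Leg 2: β = 0.704; γ = 1/√(1 − 0.704²) = 1/√0.5044 = 1.408; τ_2 = 240.9/1.408 = 171.1 ns.
Leg 3: speed unknown; τ_3 = 414.7/γ_3.
Total proper time: 431.5 + 171.1 + τ_3 = 840.0, so τ_3 = 840.0 − 602.6 = 237.4 ns.
γ_3 = 414.7/237.4 = 1.747; β = √(1 − 1/γ²) = √0.6724.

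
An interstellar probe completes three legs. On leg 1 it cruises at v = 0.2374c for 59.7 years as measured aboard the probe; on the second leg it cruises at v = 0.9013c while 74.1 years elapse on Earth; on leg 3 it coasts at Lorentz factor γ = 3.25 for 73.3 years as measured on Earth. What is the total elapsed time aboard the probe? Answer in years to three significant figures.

Leg 1: 59.7 years is already measured aboard the probe.
Leg 2: γ = 1/√(1 − 0.9013²) = 1/√0.1877 = 2.308; τ_2 = 74.1/2.308 = 32.10 years.
Leg 3: γ = 3.25; τ_3 = 73.3/3.250 = 22.55 years.
Total: 59.70 + 32.10 + 22.55 years.

τ = 114 years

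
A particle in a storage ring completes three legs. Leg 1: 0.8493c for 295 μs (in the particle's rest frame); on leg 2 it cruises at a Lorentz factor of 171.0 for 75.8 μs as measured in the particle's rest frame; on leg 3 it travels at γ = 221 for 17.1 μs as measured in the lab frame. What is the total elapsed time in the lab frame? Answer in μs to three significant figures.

Δt = 1.35×10⁴ μs

Leg 1: γ = 1/√(1 − 0.8493²) = 1/√0.2787 = 1.894; Δt_1 = 1.894 × 295 = 558.8 μs.
Leg 2: γ = 171.0; Δt_2 = 171.0 × 75.8 = 1.296×10⁴ μs.
Leg 3: 17.1 μs is already measured in the lab frame.
Total: 558.8 + 1.296×10⁴ + 17.10 μs.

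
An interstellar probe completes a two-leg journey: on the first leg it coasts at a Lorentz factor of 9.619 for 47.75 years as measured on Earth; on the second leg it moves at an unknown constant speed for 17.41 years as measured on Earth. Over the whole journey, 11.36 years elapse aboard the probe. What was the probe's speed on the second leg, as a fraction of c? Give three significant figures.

β = 0.930

Leg 1: γ = 9.619; τ_1 = 47.75/9.619 = 4.964 years.
Leg 2: speed unknown; τ_2 = 17.41/γ_2.
Total proper time: 4.964 + τ_2 = 11.36, so τ_2 = 11.36 − 4.964 = 6.396 years.
γ_2 = 17.41/6.396 = 2.722; β = √(1 − 1/γ²) = √0.8650.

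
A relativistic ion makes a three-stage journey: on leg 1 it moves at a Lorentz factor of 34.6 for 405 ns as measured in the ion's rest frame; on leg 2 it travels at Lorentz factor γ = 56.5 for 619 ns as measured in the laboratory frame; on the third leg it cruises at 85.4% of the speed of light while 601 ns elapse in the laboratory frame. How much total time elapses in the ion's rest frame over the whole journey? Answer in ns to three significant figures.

τ = 729 ns

Leg 1: 405 ns is already measured in the ion's rest frame.
Leg 2: γ = 56.5; τ_2 = 619/56.50 = 10.96 ns.
Leg 3: β = 0.854; γ = 1/√(1 − 0.854²) = 1/√0.2707 = 1.922; τ_3 = 601/1.922 = 312.7 ns.
Total: 405.0 + 10.96 + 312.7 ns.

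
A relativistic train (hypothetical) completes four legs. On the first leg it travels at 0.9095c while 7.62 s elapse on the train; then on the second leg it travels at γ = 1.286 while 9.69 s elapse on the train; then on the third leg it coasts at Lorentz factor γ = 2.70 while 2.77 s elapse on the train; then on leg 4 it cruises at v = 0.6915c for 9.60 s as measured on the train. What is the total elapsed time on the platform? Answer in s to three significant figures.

Δt = 51.6 s

Leg 1: γ = 1/√(1 − 0.9095²) = 1/√0.1728 = 2.406; Δt_1 = 2.406 × 7.62 = 18.33 s.
Leg 2: γ = 1.286; Δt_2 = 1.286 × 9.69 = 12.46 s.
Leg 3: γ = 2.70; Δt_3 = 2.700 × 2.77 = 7.479 s.
Leg 4: γ = 1/√(1 − 0.6915²) = 1/√0.5218 = 1.384; Δt_4 = 1.384 × 9.60 = 13.29 s.
Total: 18.33 + 12.46 + 7.479 + 13.29 s.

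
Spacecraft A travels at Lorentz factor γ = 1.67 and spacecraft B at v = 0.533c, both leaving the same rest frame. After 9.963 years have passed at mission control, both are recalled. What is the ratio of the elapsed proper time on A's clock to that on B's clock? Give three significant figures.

A: γ = 1.67. B: γ = 1/√(1 − 0.533²) = 1/√0.7159 = 1.182.
τ_A/τ_B = γ_B/γ_A = 1.182/1.670 = 0.7077, so τ_A/τ_B = 0.7077.

τ_A/τ_B = 0.708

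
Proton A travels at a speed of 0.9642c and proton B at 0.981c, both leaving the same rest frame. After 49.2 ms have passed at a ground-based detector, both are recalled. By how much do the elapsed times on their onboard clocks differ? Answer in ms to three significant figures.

A: γ = 1/√(1 − 0.9642²) = 1/√0.07032 = 3.771; τ_A = 49.2/3.771 = 13.05 ms.
B: γ = 1/√(1 − 0.981²) = 1/√0.03764 = 5.154; τ_B = 49.2/5.154 = 9.545 ms.

|τ_A − τ_B| = 3.50 ms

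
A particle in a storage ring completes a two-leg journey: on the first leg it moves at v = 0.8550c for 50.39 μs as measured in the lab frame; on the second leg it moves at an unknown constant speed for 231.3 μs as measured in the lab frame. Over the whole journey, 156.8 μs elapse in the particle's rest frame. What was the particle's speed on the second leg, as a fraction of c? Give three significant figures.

Leg 1: γ = 1/√(1 − 0.8550²) = 1/√0.2690 = 1.928; τ_1 = 50.39/1.928 = 26.13 μs.
Leg 2: speed unknown; τ_2 = 231.3/γ_2.
Total proper time: 26.13 + τ_2 = 156.8, so τ_2 = 156.8 − 26.13 = 130.7 μs.
γ_2 = 231.3/130.7 = 1.770; β = √(1 − 1/γ²) = √0.6809.

β = 0.825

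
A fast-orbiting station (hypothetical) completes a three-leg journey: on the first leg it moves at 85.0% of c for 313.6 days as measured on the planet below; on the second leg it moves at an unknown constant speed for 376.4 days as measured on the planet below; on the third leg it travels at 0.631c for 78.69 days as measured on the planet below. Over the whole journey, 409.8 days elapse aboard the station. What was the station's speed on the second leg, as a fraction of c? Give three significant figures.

β = 0.873

Leg 1: β = 0.850; γ = 1/√(1 − 0.850²) = 1/√0.2775 = 1.898; τ_1 = 313.6/1.898 = 165.2 days.
Leg 2: speed unknown; τ_2 = 376.4/γ_2.
Leg 3: γ = 1/√(1 − 0.631²) = 1/√0.6018 = 1.289; τ_3 = 78.69/1.289 = 61.05 days.
Total proper time: 165.2 + τ_2 + 61.05 = 409.8, so τ_2 = 409.8 − 226.2 = 183.6 days.
γ_2 = 376.4/183.6 = 2.051; β = √(1 − 1/γ²) = √0.7622.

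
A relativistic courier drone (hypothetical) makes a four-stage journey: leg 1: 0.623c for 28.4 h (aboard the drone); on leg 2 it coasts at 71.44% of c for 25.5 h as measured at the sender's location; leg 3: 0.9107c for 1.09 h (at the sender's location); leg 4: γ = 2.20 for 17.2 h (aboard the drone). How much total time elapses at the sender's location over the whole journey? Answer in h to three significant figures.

Δt = 101 h

Leg 1: γ = 1/√(1 − 0.623²) = 1/√0.6119 = 1.278; Δt_1 = 1.278 × 28.4 = 36.31 h.
Leg 2: 25.5 h is already measured at the sender's location.
Leg 3: 1.09 h is already measured at the sender's location.
Leg 4: γ = 2.20; Δt_4 = 2.200 × 17.2 = 37.84 h.
Total: 36.31 + 25.50 + 1.090 + 37.84 h.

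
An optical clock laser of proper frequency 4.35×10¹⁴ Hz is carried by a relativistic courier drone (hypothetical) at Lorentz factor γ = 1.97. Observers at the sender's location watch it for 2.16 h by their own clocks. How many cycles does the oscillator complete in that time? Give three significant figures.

γ = 1.97
During 2.16 h of lab time, the oscillator's proper time advances by τ = Δt/γ = 2.16/1.970 = 1.096 h = 3.947×10³ s.
N = f × τ = 4.35×10¹⁴ × 3.947×10³ = 1.717×10¹⁸.

N = 1.72×10¹⁸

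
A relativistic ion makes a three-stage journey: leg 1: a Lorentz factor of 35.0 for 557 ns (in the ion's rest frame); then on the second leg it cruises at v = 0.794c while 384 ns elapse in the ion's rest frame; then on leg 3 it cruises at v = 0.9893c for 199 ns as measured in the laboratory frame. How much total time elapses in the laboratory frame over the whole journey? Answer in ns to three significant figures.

Leg 1: γ = 35.0; Δt_1 = 35.00 × 557 = 1.949×10⁴ ns.
Leg 2: γ = 1/√(1 − 0.794²) = 1/√0.3696 = 1.645; Δt_2 = 1.645 × 384 = 631.7 ns.
Leg 3: 199 ns is already measured in the laboratory frame.
Total: 1.949×10⁴ + 631.7 + 199.0 ns.

Δt = 2.03×10⁴ ns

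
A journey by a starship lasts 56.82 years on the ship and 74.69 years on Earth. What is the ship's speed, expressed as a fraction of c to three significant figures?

β = 0.649

The proper time is measured on the ship (both events occur at the ship's location); Δt is measured on Earth. γ = Δt/τ = 74.69/56.82 = 1.315.
β = √(1 − 1/γ²) = √(1 − 0.5787) = √0.4213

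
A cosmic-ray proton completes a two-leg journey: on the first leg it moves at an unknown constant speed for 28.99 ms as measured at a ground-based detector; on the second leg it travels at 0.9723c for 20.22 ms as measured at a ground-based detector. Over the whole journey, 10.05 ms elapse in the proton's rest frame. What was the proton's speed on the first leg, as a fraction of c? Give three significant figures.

β = 0.983

Leg 1: speed unknown; τ_1 = 28.99/γ_1.
Leg 2: γ = 1/√(1 − 0.9723²) = 1/√0.05463 = 4.278; τ_2 = 20.22/4.278 = 4.726 ms.
Total proper time: τ_1 + 4.726 = 10.05, so τ_1 = 10.05 − 4.726 = 5.324 ms.
γ_1 = 28.99/5.324 = 5.445; β = √(1 − 1/γ²) = √0.9663.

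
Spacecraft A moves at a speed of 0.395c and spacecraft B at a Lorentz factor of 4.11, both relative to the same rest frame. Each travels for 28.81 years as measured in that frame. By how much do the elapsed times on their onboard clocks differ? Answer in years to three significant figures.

A: γ = 1/√(1 − 0.395²) = 1/√0.8440 = 1.089; τ_A = 28.81/1.089 = 26.47 years.
B: γ = 4.11; τ_B = 28.81/4.110 = 7.010 years.

|τ_A − τ_B| = 19.5 years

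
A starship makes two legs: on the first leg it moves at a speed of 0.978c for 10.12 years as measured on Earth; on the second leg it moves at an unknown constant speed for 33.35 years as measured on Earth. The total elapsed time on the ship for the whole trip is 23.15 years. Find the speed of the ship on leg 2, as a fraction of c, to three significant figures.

β = 0.776

Leg 1: γ = 1/√(1 − 0.978²) = 1/√0.04352 = 4.794; τ_1 = 10.12/4.794 = 2.111 years.
Leg 2: speed unknown; τ_2 = 33.35/γ_2.
Total proper time: 2.111 + τ_2 = 23.15, so τ_2 = 23.15 − 2.111 = 21.04 years.
γ_2 = 33.35/21.04 = 1.585; β = √(1 − 1/γ²) = √0.6020.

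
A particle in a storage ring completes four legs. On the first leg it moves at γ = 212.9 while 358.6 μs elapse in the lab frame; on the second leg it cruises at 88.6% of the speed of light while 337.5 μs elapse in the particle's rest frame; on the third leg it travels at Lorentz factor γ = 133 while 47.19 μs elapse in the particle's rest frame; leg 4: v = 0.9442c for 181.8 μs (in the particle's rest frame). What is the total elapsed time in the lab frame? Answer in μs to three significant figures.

Δt = 7910 μs

Leg 1: 358.6 μs is already measured in the lab frame.
Leg 2: β = 0.886; γ = 1/√(1 − 0.886²) = 1/√0.2150 = 2.157; Δt_2 = 2.157 × 337.5 = 727.9 μs.
Leg 3: γ = 133; Δt_3 = 133.0 × 47.19 = 6276 μs.
Leg 4: γ = 1/√(1 − 0.9442²) = 1/√0.1085 = 3.036; Δt_4 = 3.036 × 181.8 = 552.0 μs.
Total: 358.6 + 727.9 + 6276 + 552.0 μs.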